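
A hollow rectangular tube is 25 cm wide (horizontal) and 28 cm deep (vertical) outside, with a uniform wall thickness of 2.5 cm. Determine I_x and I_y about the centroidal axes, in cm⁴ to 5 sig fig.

I_x ≈ 2.5455 × 10⁴ cm⁴, I_y ≈ 2.1125 × 10⁴ cm⁴

Treat the section as a set of non-overlapping primitives; coordinates are from the bounding-box lower-left.
Outer rectangle: 25 × 28, A = 700 cm², y = 14 cm, Ī = 45733.33 cm⁴.
Inner void (subtracted): 20 × 23, A = 460 cm², y = 14 cm, Ī = 20278.33 cm⁴.
By symmetry the centroid is at mid-height, ȳ = 14 cm.
All pieces are centred on the centroidal x-axis, so I = ΣĪ (holes subtracted) = 25 455 cm⁴.
Repeating about the centroidal y-axis gives I_y = 21 125 cm⁴.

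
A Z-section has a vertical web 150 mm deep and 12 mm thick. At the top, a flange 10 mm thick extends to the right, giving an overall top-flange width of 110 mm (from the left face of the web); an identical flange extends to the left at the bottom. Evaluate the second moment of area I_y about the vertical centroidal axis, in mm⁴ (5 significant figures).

I_y ≈ 7.5193 × 10⁶ mm⁴

Decompose the section into non-overlapping parts with the origin at the bottom-left of its bounding rectangle.
Web: 12 × 150, A = 1 800 mm², x = 104 mm, Ī = 21 600 mm⁴.
Top flange (beyond web): 98 × 10, A = 980 mm², x = 159 mm, Ī = 784326.7 mm⁴.
Bottom flange (beyond web): 98 × 10, A = 980 mm², x = 49 mm, Ī = 784326.7 mm⁴.
Centroid: x̄ = ΣA·x / ΣA = 104 mm.
Transfer each piece to the vertical centroidal axis using Ī + A·d² with d = x − 104:
  web: d = 0 mm → contributes +21 600 mm⁴
  top flange (beyond web): d = 55 mm → contributes +3 748 827 mm⁴
  bottom flange (beyond web): d = -55 mm → contributes +3 748 827 mm⁴
Total I = 7 519 253 mm⁴.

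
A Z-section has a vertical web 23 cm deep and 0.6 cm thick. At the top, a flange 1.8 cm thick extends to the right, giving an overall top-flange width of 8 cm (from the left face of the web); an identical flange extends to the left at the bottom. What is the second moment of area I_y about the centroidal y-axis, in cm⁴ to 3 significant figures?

Split into non-overlapping primitives; take the origin at the lower-left of the bounding box.
Web: 0.6 × 23, A = 13.8 cm², x = 7.7 cm, Ī = 0.414 cm⁴.
Top flange (beyond web): 7.4 × 1.8, A = 13.32 cm², x = 11.7 cm, Ī = 60.784 cm⁴.
Bottom flange (beyond web): 7.4 × 1.8, A = 13.32 cm², x = 3.7 cm, Ī = 60.784 cm⁴.
Centroid: x̄ = ΣA·x / ΣA = 7.7 cm.
Transfer each piece to the centroidal y-axis using Ī + A·d² with d = x − 7.7:
  web: d = 0 cm → contributes +0.414 cm⁴
  top flange (beyond web): d = 4 cm → contributes +273.9 cm⁴
  bottom flange (beyond web): d = -4 cm → contributes +273.9 cm⁴
Total I = 548.22 cm⁴.

I_y ≈ 548 cm⁴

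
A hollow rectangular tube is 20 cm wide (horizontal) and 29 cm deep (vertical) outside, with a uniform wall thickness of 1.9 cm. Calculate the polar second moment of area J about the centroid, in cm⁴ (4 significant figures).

Treat the section as a set of non-overlapping primitives; coordinates are from the bounding-box lower-left.
Outer rectangle: 20 × 29, A = 580 cm², y = 14.5 cm, Ī = 40648.3 cm⁴.
Inner void (subtracted): 16.2 × 25.2, A = 408.24 cm², y = 14.5 cm, Ī = 21604.1 cm⁴.
By symmetry the centroid is at mid-height, ȳ = 14.5 cm.
All pieces are centred on the centroidal x-axis, so I = ΣĪ (holes subtracted) = 19044.3 cm⁴.
Repeating about the centroidal y-axis gives I_y = 10405.1 cm⁴.
Polar second moment: J = I_x + I_y = 29449.4 cm⁴.

J ≈ 2.945 × 10⁴ cm⁴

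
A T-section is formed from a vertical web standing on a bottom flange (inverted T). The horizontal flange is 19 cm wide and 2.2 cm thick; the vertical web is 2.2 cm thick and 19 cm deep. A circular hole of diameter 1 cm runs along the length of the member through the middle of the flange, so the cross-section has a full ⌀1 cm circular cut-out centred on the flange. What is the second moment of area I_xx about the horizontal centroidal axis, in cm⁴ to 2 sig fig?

Break the section into simple shapes (no overlaps), measuring from the bottom-left corner of the bounding box.
Flange: 19 × 2.2, A = 41.8 cm², y = 1.1 cm, Ī = 16.86 cm⁴.
Web: 2.2 × 19, A = 41.8 cm², y = 11.7 cm, Ī = 1 257 cm⁴.
Hole (subtracted): ⌀1, A = 0.7854 cm², y = 1.1 cm, Ī = 0.04909 cm⁴.
Centroid: ȳ = ΣA·y / ΣA = 6.45 cm.
Transfer each piece to the horizontal centroidal axis using Ī + A·d² with d = y − 6.45:
  flange: d = -5.35 cm → contributes +1 213 cm⁴
  web: d = 5.25 cm → contributes +2 409 cm⁴
  hole: d = -5.35 cm → contributes −22.53 cm⁴
Total I = 3 600 cm⁴.

I_xx ≈ 3600 cm⁴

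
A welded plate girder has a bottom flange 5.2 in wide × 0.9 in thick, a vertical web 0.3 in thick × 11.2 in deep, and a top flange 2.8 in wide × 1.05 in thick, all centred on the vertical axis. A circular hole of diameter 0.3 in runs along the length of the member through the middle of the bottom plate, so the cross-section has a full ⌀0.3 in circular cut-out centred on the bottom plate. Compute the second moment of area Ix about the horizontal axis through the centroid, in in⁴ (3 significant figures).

Treat the section as a set of non-overlapping primitives; coordinates are from the bounding-box lower-left.
Bottom plate: 5.2 × 0.9, A = 4.68 in², y = 0.45 in, Ī = 0.3159 in⁴.
Web plate: 0.3 × 11.2, A = 3.36 in², y = 6.5 in, Ī = 35.123 in⁴.
Top plate: 2.8 × 1.05, A = 2.94 in², y = 12.625 in, Ī = 0.27011 in⁴.
Hole (subtracted): ⌀0.3, A = 0.070686 in², y = 0.45 in, Ī = 0.00039761 in⁴.
Centroid: ȳ = ΣA·y / ΣA = 5.5945 in.
Transfer each piece to the horizontal axis through the centroid using Ī + A·d² with d = y − 5.5945:
  bottom plate: d = -5.1445 in → contributes +124.17 in⁴
  web plate: d = 0.90554 in → contributes +37.878 in⁴
  top plate: d = 7.0305 in → contributes +145.59 in⁴
  hole: d = -5.1445 in → contributes −1.8711 in⁴
Total I = 305.77 in⁴.

Ix ≈ 306 in⁴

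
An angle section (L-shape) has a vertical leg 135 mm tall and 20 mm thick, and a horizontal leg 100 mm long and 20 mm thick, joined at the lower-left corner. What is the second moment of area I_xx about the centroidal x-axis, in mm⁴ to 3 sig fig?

I_xx ≈ 7.48 × 10⁶ mm⁴

Decompose the section into non-overlapping parts with the origin at the bottom-left of its bounding rectangle.
Vertical leg: 20 × 135, A = 2 700 mm², y = 67.5 mm, Ī = 4 100 625 mm⁴.
Horizontal leg (remainder): 80 × 20, A = 1 600 mm², y = 10 mm, Ī = 53 333 mm⁴.
Centroid: ȳ = ΣA·y / ΣA = 46.105 mm.
Transfer each piece to the centroidal x-axis using Ī + A·d² with d = y − 46.105:
  vertical leg: d = 21.395 mm → contributes +5 336 580 mm⁴
  horizontal leg (remainder): d = -36.105 mm → contributes +2 139 007 mm⁴
Total I = 7 475 586 mm⁴.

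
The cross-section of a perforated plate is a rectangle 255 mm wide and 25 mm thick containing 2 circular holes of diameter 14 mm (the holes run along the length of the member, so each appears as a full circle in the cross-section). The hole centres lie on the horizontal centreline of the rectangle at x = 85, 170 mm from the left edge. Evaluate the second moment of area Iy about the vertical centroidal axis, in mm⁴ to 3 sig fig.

Treat the section as a set of non-overlapping primitives; coordinates are from the bounding-box lower-left.
Plate: 255 × 25, A = 6 375 mm², x = 127.5 mm, Ī = 34 544 531 mm⁴.
Hole 1 (subtracted): ⌀14, A = 153.94 mm², x = 85 mm, Ī = 1885.7 mm⁴.
Hole 2 (subtracted): ⌀14, A = 153.94 mm², x = 170 mm, Ī = 1885.7 mm⁴.
By symmetry the centroid is at mid-width, x̄ = 127.5 mm.
Transfer each piece to the vertical centroidal axis using Ī + A·d² with d = x − 127.5:
  plate: d = 0 mm → contributes +34 544 531 mm⁴
  hole 1: d = -42.5 mm → contributes −279 936 mm⁴
  hole 2: d = 42.5 mm → contributes −279 936 mm⁴
Total I = 33 984 659 mm⁴.

Iy ≈ 3.40 × 10⁷ mm⁴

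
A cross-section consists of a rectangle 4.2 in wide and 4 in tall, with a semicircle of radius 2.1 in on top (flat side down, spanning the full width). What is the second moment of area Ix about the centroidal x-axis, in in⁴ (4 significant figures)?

Split into non-overlapping primitives; take the origin at the lower-left of the bounding box.
Rectangular body: 4.2 × 4, A = 16.8 in², y = 2 in, Ī = 22.4 in⁴.
Semicircular cap: semicircle r = 2.1, A = 6.92721 in², y = 4.89127 in, Ī = 2.13456 in⁴.
Centroid: ȳ = ΣA·y / ΣA = 2.84411 in.
Transfer each piece to the centroidal x-axis using Ī + A·d² with d = y − 2.84411:
  rectangular body: d = -0.844112 in → contributes +34.3704 in⁴
  semicircular cap: d = 2.04716 in → contributes +31.1654 in⁴
Total I = 65.5359 in⁴.

Ix ≈ 65.54 in⁴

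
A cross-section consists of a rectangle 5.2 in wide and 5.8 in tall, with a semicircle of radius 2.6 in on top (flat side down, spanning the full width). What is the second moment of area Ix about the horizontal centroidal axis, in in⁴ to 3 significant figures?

Ix ≈ 215 in⁴

Decompose the section into non-overlapping parts with the origin at the bottom-left of its bounding rectangle.
Rectangular body: 5.2 × 5.8, A = 30.16 in², y = 2.9 in, Ī = 84.549 in⁴.
Semicircular cap: semicircle r = 2.6, A = 10.619 in², y = 6.9035 in, Ī = 5.0156 in⁴.
Centroid: ȳ = ΣA·y / ΣA = 3.9425 in.
Transfer each piece to the horizontal centroidal axis using Ī + A·d² with d = y − 3.9425:
  rectangular body: d = -1.0425 in → contributes +117.33 in⁴
  semicircular cap: d = 2.961 in → contributes +98.113 in⁴
Total I = 215.44 in⁴.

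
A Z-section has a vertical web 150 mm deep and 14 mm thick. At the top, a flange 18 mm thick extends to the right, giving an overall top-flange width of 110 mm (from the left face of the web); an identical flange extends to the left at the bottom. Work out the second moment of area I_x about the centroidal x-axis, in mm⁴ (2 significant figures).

Treat the section as a set of non-overlapping primitives; coordinates are from the bounding-box lower-left.
Web: 14 × 150, A = 2 100 mm², y = 75 mm, Ī = 3 937 500 mm⁴.
Top flange (beyond web): 96 × 18, A = 1 728 mm², y = 141 mm, Ī = 46 656 mm⁴.
Bottom flange (beyond web): 96 × 18, A = 1 728 mm², y = 9 mm, Ī = 46 656 mm⁴.
Centroid: ȳ = ΣA·y / ΣA = 75 mm.
Transfer each piece to the centroidal x-axis using Ī + A·d² with d = y − 75:
  web: d = 0 mm → contributes +3 937 500 mm⁴
  top flange (beyond web): d = 66 mm → contributes +7 573 824 mm⁴
  bottom flange (beyond web): d = -66 mm → contributes +7 573 824 mm⁴
Total I = 19 085 148 mm⁴.

I_x ≈ 1.9 × 10⁷ mm⁴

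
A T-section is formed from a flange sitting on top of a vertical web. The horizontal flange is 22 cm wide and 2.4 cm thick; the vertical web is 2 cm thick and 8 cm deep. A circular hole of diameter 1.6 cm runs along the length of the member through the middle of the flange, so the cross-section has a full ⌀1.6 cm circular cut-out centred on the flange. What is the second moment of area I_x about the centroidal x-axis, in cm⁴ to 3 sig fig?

Break the section into simple shapes (no overlaps), measuring from the bottom-left corner of the bounding box.
Flange: 22 × 2.4, A = 52.8 cm², y = 9.2 cm, Ī = 25.344 cm⁴.
Web: 2 × 8, A = 16 cm², y = 4 cm, Ī = 85.333 cm⁴.
Hole (subtracted): ⌀1.6, A = 2.0106 cm², y = 9.2 cm, Ī = 0.3217 cm⁴.
Centroid: ȳ = ΣA·y / ΣA = 7.9543 cm.
Transfer each piece to the centroidal x-axis using Ī + A·d² with d = y − 7.9543:
  flange: d = 1.2457 cm → contributes +107.28 cm⁴
  web: d = -3.9543 cm → contributes +335.52 cm⁴
  hole: d = 1.2457 cm → contributes −3.4417 cm⁴
Total I = 439.35 cm⁴.

I_x ≈ 439 cm⁴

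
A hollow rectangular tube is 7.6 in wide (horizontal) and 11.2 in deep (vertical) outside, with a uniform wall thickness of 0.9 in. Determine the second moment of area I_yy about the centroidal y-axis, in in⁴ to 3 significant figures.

I_yy ≈ 257 in⁴

Break the section into simple shapes (no overlaps), measuring from the bottom-left corner of the bounding box.
Outer rectangle: 7.6 × 11.2, A = 85.12 in², x = 3.8 in, Ī = 409.71 in⁴.
Inner void (subtracted): 5.8 × 9.4, A = 54.52 in², x = 3.8 in, Ī = 152.84 in⁴.
By symmetry the centroid is at mid-width, x̄ = 3.8 in.
All pieces are centred on the centroidal y-axis, so I = ΣĪ (holes subtracted) = 256.87 in⁴.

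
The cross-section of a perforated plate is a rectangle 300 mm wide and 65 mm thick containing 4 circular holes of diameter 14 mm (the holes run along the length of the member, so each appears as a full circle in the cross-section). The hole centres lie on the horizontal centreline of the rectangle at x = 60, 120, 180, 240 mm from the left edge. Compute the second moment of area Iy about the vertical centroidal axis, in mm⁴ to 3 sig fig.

Treat the section as a set of non-overlapping primitives; coordinates are from the bounding-box lower-left.
Plate: 300 × 65, A = 19 500 mm², x = 150 mm, Ī = 146 250 000 mm⁴.
Hole 1 (subtracted): ⌀14, A = 153.94 mm², x = 60 mm, Ī = 1885.7 mm⁴.
Hole 2 (subtracted): ⌀14, A = 153.94 mm², x = 120 mm, Ī = 1885.7 mm⁴.
Hole 3 (subtracted): ⌀14, A = 153.94 mm², x = 180 mm, Ī = 1885.7 mm⁴.
Hole 4 (subtracted): ⌀14, A = 153.94 mm², x = 240 mm, Ī = 1885.7 mm⁴.
By symmetry the centroid is at mid-width, x̄ = 150 mm.
Transfer each piece to the vertical centroidal axis using Ī + A·d² with d = x − 150:
  plate: d = 0 mm → contributes +146 250 000 mm⁴
  hole 1: d = -90 mm → contributes −1 248 784 mm⁴
  hole 2: d = -30 mm → contributes −140 430 mm⁴
  hole 3: d = 30 mm → contributes −140 430 mm⁴
  hole 4: d = 90 mm → contributes −1 248 784 mm⁴
Total I = 143 471 572 mm⁴.

Iy ≈ 1.43 × 10⁸ mm⁴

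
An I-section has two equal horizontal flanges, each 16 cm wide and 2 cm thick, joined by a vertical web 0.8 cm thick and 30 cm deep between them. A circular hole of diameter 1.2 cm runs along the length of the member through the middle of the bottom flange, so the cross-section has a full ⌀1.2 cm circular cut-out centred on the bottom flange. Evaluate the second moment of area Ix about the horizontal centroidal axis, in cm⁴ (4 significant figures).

Decompose the section into non-overlapping parts with the origin at the bottom-left of its bounding rectangle.
Bottom flange: 16 × 2, A = 32 cm², y = 1 cm, Ī = 10.6667 cm⁴.
Web: 0.8 × 30, A = 24 cm², y = 17 cm, Ī = 1 800 cm⁴.
Top flange: 16 × 2, A = 32 cm², y = 33 cm, Ī = 10.6667 cm⁴.
Hole (subtracted): ⌀1.2, A = 1.13097 cm², y = 1 cm, Ī = 0.101788 cm⁴.
Centroid: ȳ = ΣA·y / ΣA = 17.2083 cm.
Transfer each piece to the horizontal centroidal axis using Ī + A·d² with d = y − 17.2083:
  bottom flange: d = -16.2083 cm → contributes +8417.36 cm⁴
  web: d = -0.208309 cm → contributes +1801.04 cm⁴
  top flange: d = 15.7917 cm → contributes +7990.75 cm⁴
  hole: d = -16.2083 cm → contributes −297.219 cm⁴
Total I = 17911.9 cm⁴.

Ix ≈ 1.791 × 10⁴ cm⁴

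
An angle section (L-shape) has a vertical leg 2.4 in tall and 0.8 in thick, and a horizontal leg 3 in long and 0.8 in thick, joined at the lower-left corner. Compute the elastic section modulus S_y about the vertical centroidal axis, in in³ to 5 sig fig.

Decompose the section into non-overlapping parts with the origin at the bottom-left of its bounding rectangle.
Vertical leg: 0.8 × 2.4, A = 1.92 in², x = 0.4 in, Ī = 0.1024 in⁴.
Horizontal leg (remainder): 2.2 × 0.8, A = 1.76 in², x = 1.9 in, Ī = 0.7098667 in⁴.
Centroid: x̄ = ΣA·x / ΣA = 1.117391 in.
Transfer each piece to the vertical centroidal axis using Ī + A·d² with d = x − 1.117391:
  vertical leg: d = -0.7173913 in → contributes +1.090529 in⁴
  horizontal leg (remainder): d = 0.7826087 in → contributes +1.787825 in⁴
Total I = 2.878354 in⁴.
Extreme fibre distance c = 1.882609 in; S = I/c = 1.528918 in³.

S_y ≈ 1.5289 in³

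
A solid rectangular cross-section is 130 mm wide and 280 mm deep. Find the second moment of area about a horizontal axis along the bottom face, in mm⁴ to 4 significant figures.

The section: 130 × 280, A = 36 400 mm², y = 140 mm, Ī = 237 813 333 mm⁴.
Transfer it to the bottom edge using Ī + A·d² with d = y − 0:
  the section: d = 140 mm → contributes +951 253 333 mm⁴
Total I = 951 253 333 mm⁴.

I_base ≈ 9.513 × 10⁸ mm⁴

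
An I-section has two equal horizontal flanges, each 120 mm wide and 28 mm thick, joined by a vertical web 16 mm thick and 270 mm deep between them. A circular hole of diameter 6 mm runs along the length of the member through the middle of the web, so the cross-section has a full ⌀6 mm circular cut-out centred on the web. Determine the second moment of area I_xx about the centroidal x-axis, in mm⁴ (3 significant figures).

I_xx ≈ 1.76 × 10⁸ mm⁴

Treat the section as a set of non-overlapping primitives; coordinates are from the bounding-box lower-left.
Bottom flange: 120 × 28, A = 3 360 mm², y = 14 mm, Ī = 219 520 mm⁴.
Web: 16 × 270, A = 4 320 mm², y = 163 mm, Ī = 26 244 000 mm⁴.
Top flange: 120 × 28, A = 3 360 mm², y = 312 mm, Ī = 219 520 mm⁴.
Hole (subtracted): ⌀6, A = 28.274 mm², y = 163 mm, Ī = 63.617 mm⁴.
By symmetry the centroid is at mid-height, ȳ = 163 mm.
Transfer each piece to the centroidal x-axis using Ī + A·d² with d = y − 163:
  bottom flange: d = -149 mm → contributes +74 814 880 mm⁴
  web: d = 0 mm → contributes +26 244 000 mm⁴
  top flange: d = 149 mm → contributes +74 814 880 mm⁴
  hole: d = 0 mm → contributes −63.617 mm⁴
Total I = 175 873 696 mm⁴.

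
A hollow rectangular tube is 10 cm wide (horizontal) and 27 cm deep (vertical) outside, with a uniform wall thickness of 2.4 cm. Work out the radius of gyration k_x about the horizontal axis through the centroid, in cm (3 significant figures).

k_x ≈ 8.69 cm

Decompose the section into non-overlapping parts with the origin at the bottom-left of its bounding rectangle.
Outer rectangle: 10 × 27, A = 270 cm², y = 13.5 cm, Ī = 16 403 cm⁴.
Inner void (subtracted): 5.2 × 22.2, A = 115.44 cm², y = 13.5 cm, Ī = 4741.1 cm⁴.
By symmetry the centroid is at mid-height, ȳ = 13.5 cm.
All pieces are centred on the horizontal axis through the centroid, so I = ΣĪ (holes subtracted) = 11 661 cm⁴.
Radius of gyration: k = √(I/A) = √(11 661 / 154.56) = 8.6861 cm.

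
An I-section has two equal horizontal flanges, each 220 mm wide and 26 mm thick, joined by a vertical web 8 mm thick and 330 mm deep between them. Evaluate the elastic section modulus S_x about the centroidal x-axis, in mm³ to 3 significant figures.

S_x ≈ 2.03 × 10⁶ mm³

Treat the section as a set of non-overlapping primitives; coordinates are from the bounding-box lower-left.
Bottom flange: 220 × 26, A = 5 720 mm², y = 13 mm, Ī = 322 227 mm⁴.
Web: 8 × 330, A = 2 640 mm², y = 191 mm, Ī = 23 958 000 mm⁴.
Top flange: 220 × 26, A = 5 720 mm², y = 369 mm, Ī = 322 227 mm⁴.
By symmetry the centroid is at mid-height, ȳ = 191 mm.
Transfer each piece to the centroidal x-axis using Ī + A·d² with d = y − 191:
  bottom flange: d = -178 mm → contributes +181 554 707 mm⁴
  web: d = 0 mm → contributes +23 958 000 mm⁴
  top flange: d = 178 mm → contributes +181 554 707 mm⁴
Total I = 387 067 413 mm⁴.
Extreme fibre distance c = 191 mm; S = I/c = 2 026 531 mm³.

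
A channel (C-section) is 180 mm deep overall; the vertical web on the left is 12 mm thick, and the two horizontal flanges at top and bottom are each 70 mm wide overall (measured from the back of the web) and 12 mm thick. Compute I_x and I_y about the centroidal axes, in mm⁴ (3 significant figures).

I_x ≈ 1.57 × 10⁷ mm⁴, I_y ≈ 1.45 × 10⁶ mm⁴

Treat the section as a set of non-overlapping primitives; coordinates are from the bounding-box lower-left.
Web: 12 × 180, A = 2 160 mm², y = 90 mm, Ī = 5 832 000 mm⁴.
Top flange (beyond web): 58 × 12, A = 696 mm², y = 174 mm, Ī = 8 352 mm⁴.
Bottom flange (beyond web): 58 × 12, A = 696 mm², y = 6 mm, Ī = 8 352 mm⁴.
By symmetry the centroid is at mid-height, ȳ = 90 mm.
Transfer each piece to the centroidal x-axis using Ī + A·d² with d = y − 90:
  web: d = 0 mm → contributes +5 832 000 mm⁴
  top flange (beyond web): d = 84 mm → contributes +4 919 328 mm⁴
  bottom flange (beyond web): d = -84 mm → contributes +4 919 328 mm⁴
Total I = 15 670 656 mm⁴.
For the y-axis: x̄ = 19.716 mm.
Repeating about the centroidal y-axis gives I_y = 1 453 090 mm⁴.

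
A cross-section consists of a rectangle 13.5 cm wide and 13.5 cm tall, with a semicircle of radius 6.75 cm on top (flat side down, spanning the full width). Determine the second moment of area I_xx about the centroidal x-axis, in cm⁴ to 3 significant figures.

I_xx ≈ 7750 cm⁴

Treat the section as a set of non-overlapping primitives; coordinates are from the bounding-box lower-left.
Rectangular body: 13.5 × 13.5, A = 182.25 cm², y = 6.75 cm, Ī = 2767.9 cm⁴.
Semicircular cap: semicircle r = 6.75, A = 71.569 cm², y = 16.365 cm, Ī = 227.85 cm⁴.
Centroid: ȳ = ΣA·y / ΣA = 9.4611 cm.
Transfer each piece to the centroidal x-axis using Ī + A·d² with d = y − 9.4611:
  rectangular body: d = -2.7111 cm → contributes +4107.5 cm⁴
  semicircular cap: d = 6.9037 cm → contributes +3638.9 cm⁴
Total I = 7746.4 cm⁴.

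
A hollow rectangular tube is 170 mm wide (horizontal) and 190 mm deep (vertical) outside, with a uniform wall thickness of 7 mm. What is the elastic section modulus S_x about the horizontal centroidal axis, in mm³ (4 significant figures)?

Decompose the section into non-overlapping parts with the origin at the bottom-left of its bounding rectangle.
Outer rectangle: 170 × 190, A = 32 300 mm², y = 95 mm, Ī = 97 169 167 mm⁴.
Inner void (subtracted): 156 × 176, A = 27 456 mm², y = 95 mm, Ī = 70 873 088 mm⁴.
By symmetry the centroid is at mid-height, ȳ = 95 mm.
All pieces are centred on the horizontal centroidal axis, so I = ΣĪ (holes subtracted) = 26 296 079 mm⁴.
Extreme fibre distance c = 95 mm; S = I/c = 276 801 mm³.

S_x ≈ 2.768 × 10⁵ mm³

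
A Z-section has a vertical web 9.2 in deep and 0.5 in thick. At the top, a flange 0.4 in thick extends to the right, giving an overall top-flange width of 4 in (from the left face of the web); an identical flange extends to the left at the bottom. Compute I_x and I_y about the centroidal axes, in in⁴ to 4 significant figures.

I_x ≈ 86.69 in⁴, I_y ≈ 14.15 in⁴

Split into non-overlapping primitives; take the origin at the lower-left of the bounding box.
Web: 0.5 × 9.2, A = 4.6 in², y = 4.6 in, Ī = 32.4453 in⁴.
Top flange (beyond web): 3.5 × 0.4, A = 1.4 in², y = 9 in, Ī = 0.0186667 in⁴.
Bottom flange (beyond web): 3.5 × 0.4, A = 1.4 in², y = 0.2 in, Ī = 0.0186667 in⁴.
Centroid: ȳ = ΣA·y / ΣA = 4.6 in.
Transfer each piece to the centroidal x-axis using Ī + A·d² with d = y − 4.6:
  web: d = 0 in → contributes +32.4453 in⁴
  top flange (beyond web): d = 4.4 in → contributes +27.1227 in⁴
  bottom flange (beyond web): d = -4.4 in → contributes +27.1227 in⁴
Total I = 86.6907 in⁴.
For the y-axis: x̄ = 3.75 in.
Repeating about the centroidal y-axis gives I_y = 14.1542 in⁴.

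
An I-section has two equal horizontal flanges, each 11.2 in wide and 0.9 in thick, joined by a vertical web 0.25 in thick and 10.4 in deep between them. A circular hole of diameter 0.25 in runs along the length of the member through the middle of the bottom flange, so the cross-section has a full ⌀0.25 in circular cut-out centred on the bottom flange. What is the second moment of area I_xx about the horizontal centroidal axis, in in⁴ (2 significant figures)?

Treat the section as a set of non-overlapping primitives; coordinates are from the bounding-box lower-left.
Bottom flange: 11.2 × 0.9, A = 10.08 in², y = 0.45 in, Ī = 0.6804 in⁴.
Web: 0.25 × 10.4, A = 2.6 in², y = 6.1 in, Ī = 23.43 in⁴.
Top flange: 11.2 × 0.9, A = 10.08 in², y = 11.75 in, Ī = 0.6804 in⁴.
Hole (subtracted): ⌀0.25, A = 0.04909 in², y = 0.45 in, Ī = 0.0001917 in⁴.
Centroid: ȳ = ΣA·y / ΣA = 6.112 in.
Transfer each piece to the horizontal centroidal axis using Ī + A·d² with d = y − 6.112:
  bottom flange: d = -5.662 in → contributes +323.9 in⁴
  web: d = -0.01221 in → contributes +23.44 in⁴
  top flange: d = 5.638 in → contributes +321.1 in⁴
  hole: d = -5.662 in → contributes −1.574 in⁴
Total I = 666.8 in⁴.

I_xx ≈ 670 in⁴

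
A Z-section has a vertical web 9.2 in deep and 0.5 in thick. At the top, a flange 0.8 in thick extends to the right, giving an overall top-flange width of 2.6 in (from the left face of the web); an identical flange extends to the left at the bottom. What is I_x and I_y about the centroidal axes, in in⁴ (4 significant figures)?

I_x ≈ 91.89 in⁴, I_y ≈ 7.009 in⁴

Break the section into simple shapes (no overlaps), measuring from the bottom-left corner of the bounding box.
Web: 0.5 × 9.2, A = 4.6 in², y = 4.6 in, Ī = 32.4453 in⁴.
Top flange (beyond web): 2.1 × 0.8, A = 1.68 in², y = 8.8 in, Ī = 0.0896 in⁴.
Bottom flange (beyond web): 2.1 × 0.8, A = 1.68 in², y = 0.4 in, Ī = 0.0896 in⁴.
Centroid: ȳ = ΣA·y / ΣA = 4.6 in.
Transfer each piece to the centroidal x-axis using Ī + A·d² with d = y − 4.6:
  web: d = 0 in → contributes +32.4453 in⁴
  top flange (beyond web): d = 4.2 in → contributes +29.7248 in⁴
  bottom flange (beyond web): d = -4.2 in → contributes +29.7248 in⁴
Total I = 91.8949 in⁴.
For the y-axis: x̄ = 2.35 in.
Repeating about the centroidal y-axis gives I_y = 7.00903 in⁴.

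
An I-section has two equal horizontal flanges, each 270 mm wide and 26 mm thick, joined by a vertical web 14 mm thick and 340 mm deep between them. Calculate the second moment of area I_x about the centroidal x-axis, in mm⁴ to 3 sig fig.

Treat the section as a set of non-overlapping primitives; coordinates are from the bounding-box lower-left.
Bottom flange: 270 × 26, A = 7 020 mm², y = 13 mm, Ī = 395 460 mm⁴.
Web: 14 × 340, A = 4 760 mm², y = 196 mm, Ī = 45 854 667 mm⁴.
Top flange: 270 × 26, A = 7 020 mm², y = 379 mm, Ī = 395 460 mm⁴.
By symmetry the centroid is at mid-height, ȳ = 196 mm.
Transfer each piece to the centroidal x-axis using Ī + A·d² with d = y − 196:
  bottom flange: d = -183 mm → contributes +235 488 240 mm⁴
  web: d = 0 mm → contributes +45 854 667 mm⁴
  top flange: d = 183 mm → contributes +235 488 240 mm⁴
Total I = 516 831 147 mm⁴.

I_x ≈ 5.17 × 10⁸ mm⁴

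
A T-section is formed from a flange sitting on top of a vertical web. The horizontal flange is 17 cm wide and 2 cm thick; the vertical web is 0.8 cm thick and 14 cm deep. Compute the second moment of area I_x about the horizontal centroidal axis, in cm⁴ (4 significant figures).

I_x ≈ 733.5 cm⁴

Decompose the section into non-overlapping parts with the origin at the bottom-left of its bounding rectangle.
Flange: 17 × 2, A = 34 cm², y = 15 cm, Ī = 11.3333 cm⁴.
Web: 0.8 × 14, A = 11.2 cm², y = 7 cm, Ī = 182.933 cm⁴.
Centroid: ȳ = ΣA·y / ΣA = 13.0177 cm.
Transfer each piece to the horizontal centroidal axis using Ī + A·d² with d = y − 13.0177:
  flange: d = 1.9823 cm → contributes +144.937 cm⁴
  web: d = -6.0177 cm → contributes +588.516 cm⁴
Total I = 733.453 cm⁴.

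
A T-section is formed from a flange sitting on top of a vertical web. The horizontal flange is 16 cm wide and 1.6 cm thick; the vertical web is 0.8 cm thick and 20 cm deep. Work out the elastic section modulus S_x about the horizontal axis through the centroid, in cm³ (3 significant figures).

S_x ≈ 101 cm³

Split into non-overlapping primitives; take the origin at the lower-left of the bounding box.
Flange: 16 × 1.6, A = 25.6 cm², y = 20.8 cm, Ī = 5.4613 cm⁴.
Web: 0.8 × 20, A = 16 cm², y = 10 cm, Ī = 533.33 cm⁴.
Centroid: ȳ = ΣA·y / ΣA = 16.646 cm.
Transfer each piece to the horizontal axis through the centroid using Ī + A·d² with d = y − 16.646:
  flange: d = 4.1538 cm → contributes +447.17 cm⁴
  web: d = -6.6462 cm → contributes +1240.1 cm⁴
Total I = 1687.3 cm⁴.
Extreme fibre distance c = 16.646 cm; S = I/c = 101.36 cm³.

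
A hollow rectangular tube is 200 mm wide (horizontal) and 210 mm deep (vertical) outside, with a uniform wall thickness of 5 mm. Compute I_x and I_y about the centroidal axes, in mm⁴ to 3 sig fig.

I_x ≈ 2.77 × 10⁷ mm⁴, I_y ≈ 2.57 × 10⁷ mm⁴

Split into non-overlapping primitives; take the origin at the lower-left of the bounding box.
Outer rectangle: 200 × 210, A = 42 000 mm², y = 105 mm, Ī = 154 350 000 mm⁴.
Inner void (subtracted): 190 × 200, A = 38 000 mm², y = 105 mm, Ī = 126 666 667 mm⁴.
By symmetry the centroid is at mid-height, ȳ = 105 mm.
All pieces are centred on the centroidal x-axis, so I = ΣĪ (holes subtracted) = 27 683 333 mm⁴.
Repeating about the centroidal y-axis gives I_y = 25 683 333 mm⁴.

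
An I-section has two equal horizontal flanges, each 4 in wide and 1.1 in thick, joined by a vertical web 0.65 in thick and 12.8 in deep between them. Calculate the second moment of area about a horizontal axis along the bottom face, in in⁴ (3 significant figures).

Split into non-overlapping primitives; take the origin at the lower-left of the bounding box.
Bottom flange: 4 × 1.1, A = 4.4 in², y = 0.55 in, Ī = 0.44367 in⁴.
Web: 0.65 × 12.8, A = 8.32 in², y = 7.5 in, Ī = 113.6 in⁴.
Top flange: 4 × 1.1, A = 4.4 in², y = 14.45 in, Ī = 0.44367 in⁴.
Transfer each piece to the base of the section using Ī + A·d² with d = y − 0:
  bottom flange: d = 0.55 in → contributes +1.7747 in⁴
  web: d = 7.5 in → contributes +581.6 in⁴
  top flange: d = 14.45 in → contributes +919.17 in⁴
Total I = 1502.5 in⁴.

I_base ≈ 1500 in⁴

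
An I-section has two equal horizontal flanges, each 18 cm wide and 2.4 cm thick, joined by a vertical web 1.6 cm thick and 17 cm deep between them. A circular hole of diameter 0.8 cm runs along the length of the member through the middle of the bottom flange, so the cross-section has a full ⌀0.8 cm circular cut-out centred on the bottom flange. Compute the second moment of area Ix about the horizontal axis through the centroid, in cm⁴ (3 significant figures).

Treat the section as a set of non-overlapping primitives; coordinates are from the bounding-box lower-left.
Bottom flange: 18 × 2.4, A = 43.2 cm², y = 1.2 cm, Ī = 20.736 cm⁴.
Web: 1.6 × 17, A = 27.2 cm², y = 10.9 cm, Ī = 655.07 cm⁴.
Top flange: 18 × 2.4, A = 43.2 cm², y = 20.6 cm, Ī = 20.736 cm⁴.
Hole (subtracted): ⌀0.8, A = 0.50265 cm², y = 1.2 cm, Ī = 0.020106 cm⁴.
Centroid: ȳ = ΣA·y / ΣA = 10.943 cm.
Transfer each piece to the horizontal axis through the centroid using Ī + A·d² with d = y − 10.943:
  bottom flange: d = -9.7431 cm → contributes +4121.6 cm⁴
  web: d = -0.043111 cm → contributes +655.12 cm⁴
  top flange: d = 9.6569 cm → contributes +4049.4 cm⁴
  hole: d = -9.7431 cm → contributes −47.736 cm⁴
Total I = 8778.4 cm⁴.

Ix ≈ 8780 cm⁴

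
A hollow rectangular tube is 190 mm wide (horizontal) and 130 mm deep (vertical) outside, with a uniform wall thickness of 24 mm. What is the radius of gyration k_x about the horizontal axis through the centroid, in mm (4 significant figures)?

k_x ≈ 46.53 mm

Split into non-overlapping primitives; take the origin at the lower-left of the bounding box.
Outer rectangle: 190 × 130, A = 24 700 mm², y = 65 mm, Ī = 34 785 833 mm⁴.
Inner void (subtracted): 142 × 82, A = 11 644 mm², y = 65 mm, Ī = 6 524 521 mm⁴.
By symmetry the centroid is at mid-height, ȳ = 65 mm.
All pieces are centred on the horizontal axis through the centroid, so I = ΣĪ (holes subtracted) = 28 261 312 mm⁴.
Radius of gyration: k = √(I/A) = √(28 261 312 / 13 056) = 46.5255 mm.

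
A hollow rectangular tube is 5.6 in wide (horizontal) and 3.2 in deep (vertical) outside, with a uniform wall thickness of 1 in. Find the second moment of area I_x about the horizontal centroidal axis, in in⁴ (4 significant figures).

Break the section into simple shapes (no overlaps), measuring from the bottom-left corner of the bounding box.
Outer rectangle: 5.6 × 3.2, A = 17.92 in², y = 1.6 in, Ī = 15.2917 in⁴.
Inner void (subtracted): 3.6 × 1.2, A = 4.32 in², y = 1.6 in, Ī = 0.5184 in⁴.
By symmetry the centroid is at mid-height, ȳ = 1.6 in.
All pieces are centred on the horizontal centroidal axis, so I = ΣĪ (holes subtracted) = 14.7733 in⁴.

I_x ≈ 14.77 in⁴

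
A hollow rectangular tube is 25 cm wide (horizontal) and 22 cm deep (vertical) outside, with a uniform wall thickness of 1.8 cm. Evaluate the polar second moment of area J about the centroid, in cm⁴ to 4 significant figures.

J ≈ 2.469 × 10⁴ cm⁴

Split into non-overlapping primitives; take the origin at the lower-left of the bounding box.
Outer rectangle: 25 × 22, A = 550 cm², y = 11 cm, Ī = 22183.3 cm⁴.
Inner void (subtracted): 21.4 × 18.4, A = 393.76 cm², y = 11 cm, Ī = 11109.3 cm⁴.
By symmetry the centroid is at mid-height, ȳ = 11 cm.
All pieces are centred on the centroidal x-axis, so I = ΣĪ (holes subtracted) = 11074.1 cm⁴.
Repeating about the centroidal y-axis gives I_y = 13618.6 cm⁴.
Polar second moment: J = I_x + I_y = 24692.7 cm⁴.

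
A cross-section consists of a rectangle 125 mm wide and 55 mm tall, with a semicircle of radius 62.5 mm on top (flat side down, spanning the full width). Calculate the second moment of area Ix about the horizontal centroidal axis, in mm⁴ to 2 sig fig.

Ix ≈ 1.3 × 10⁷ mm⁴

Decompose the section into non-overlapping parts with the origin at the bottom-left of its bounding rectangle.
Rectangular body: 125 × 55, A = 6 875 mm², y = 27.5 mm, Ī = 1 733 073 mm⁴.
Semicircular cap: semicircle r = 62.5, A = 6 136 mm², y = 81.53 mm, Ī = 1 674 758 mm⁴.
Centroid: ȳ = ΣA·y / ΣA = 52.98 mm.
Transfer each piece to the horizontal centroidal axis using Ī + A·d² with d = y − 52.98:
  rectangular body: d = -25.48 mm → contributes +6 195 993 mm⁴
  semicircular cap: d = 28.55 mm → contributes +6 675 241 mm⁴
Total I = 12 871 233 mm⁴.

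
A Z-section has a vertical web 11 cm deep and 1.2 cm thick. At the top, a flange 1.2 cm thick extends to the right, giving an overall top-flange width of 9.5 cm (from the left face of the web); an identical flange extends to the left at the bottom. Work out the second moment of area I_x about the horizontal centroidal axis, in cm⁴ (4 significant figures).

Break the section into simple shapes (no overlaps), measuring from the bottom-left corner of the bounding box.
Web: 1.2 × 11, A = 13.2 cm², y = 5.5 cm, Ī = 133.1 cm⁴.
Top flange (beyond web): 8.3 × 1.2, A = 9.96 cm², y = 10.4 cm, Ī = 1.1952 cm⁴.
Bottom flange (beyond web): 8.3 × 1.2, A = 9.96 cm², y = 0.6 cm, Ī = 1.1952 cm⁴.
Centroid: ȳ = ΣA·y / ΣA = 5.5 cm.
Transfer each piece to the horizontal centroidal axis using Ī + A·d² with d = y − 5.5:
  web: d = 0 cm → contributes +133.1 cm⁴
  top flange (beyond web): d = 4.9 cm → contributes +240.335 cm⁴
  bottom flange (beyond web): d = -4.9 cm → contributes +240.335 cm⁴
Total I = 613.77 cm⁴.

I_x ≈ 613.8 cm⁴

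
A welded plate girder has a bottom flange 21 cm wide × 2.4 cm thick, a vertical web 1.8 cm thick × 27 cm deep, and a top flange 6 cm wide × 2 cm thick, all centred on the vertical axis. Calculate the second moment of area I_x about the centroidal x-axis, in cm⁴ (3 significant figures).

Treat the section as a set of non-overlapping primitives; coordinates are from the bounding-box lower-left.
Bottom plate: 21 × 2.4, A = 50.4 cm², y = 1.2 cm, Ī = 24.192 cm⁴.
Web plate: 1.8 × 27, A = 48.6 cm², y = 15.9 cm, Ī = 2952.5 cm⁴.
Top plate: 6 × 2, A = 12 cm², y = 30.4 cm, Ī = 4 cm⁴.
Centroid: ȳ = ΣA·y / ΣA = 10.793 cm.
Transfer each piece to the centroidal x-axis using Ī + A·d² with d = y − 10.793:
  bottom plate: d = -9.593 cm → contributes +4662.3 cm⁴
  web plate: d = 5.107 cm → contributes +4 220 cm⁴
  top plate: d = 19.607 cm → contributes +4617.2 cm⁴
Total I = 13 500 cm⁴.

I_x ≈ 1.35 × 10⁴ cm⁴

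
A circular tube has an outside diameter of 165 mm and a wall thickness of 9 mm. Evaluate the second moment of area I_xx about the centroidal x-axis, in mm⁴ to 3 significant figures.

I_xx ≈ 1.35 × 10⁷ mm⁴

Break the section into simple shapes (no overlaps), measuring from the bottom-left corner of the bounding box.
Outer circle: ⌀165, A = 21 382 mm², y = 82.5 mm, Ī = 36 383 601 mm⁴.
Bore (subtracted): ⌀147, A = 16 972 mm², y = 82.5 mm, Ī = 22 921 300 mm⁴.
By symmetry the centroid is at mid-height, ȳ = 82.5 mm.
All pieces are centred on the centroidal x-axis, so I = ΣĪ (holes subtracted) = 13 462 301 mm⁴.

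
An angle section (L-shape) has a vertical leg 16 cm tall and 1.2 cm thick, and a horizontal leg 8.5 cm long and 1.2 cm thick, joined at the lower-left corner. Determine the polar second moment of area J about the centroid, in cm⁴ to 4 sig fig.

J ≈ 889.9 cm⁴

Split into non-overlapping primitives; take the origin at the lower-left of the bounding box.
Vertical leg: 1.2 × 16, A = 19.2 cm², y = 8 cm, Ī = 409.6 cm⁴.
Horizontal leg (remainder): 7.3 × 1.2, A = 8.76 cm², y = 0.6 cm, Ī = 1.0512 cm⁴.
Centroid: ȳ = ΣA·y / ΣA = 5.68155 cm.
Transfer each piece to the centroidal x-axis using Ī + A·d² with d = y − 5.68155:
  vertical leg: d = 2.31845 cm → contributes +512.804 cm⁴
  horizontal leg (remainder): d = -5.08155 cm → contributes +227.253 cm⁴
Total I = 740.057 cm⁴.
For the y-axis: x̄ = 1.93155 cm.
Repeating about the centroidal y-axis gives I_y = 149.86 cm⁴.
Polar second moment: J = I_x + I_y = 889.917 cm⁴.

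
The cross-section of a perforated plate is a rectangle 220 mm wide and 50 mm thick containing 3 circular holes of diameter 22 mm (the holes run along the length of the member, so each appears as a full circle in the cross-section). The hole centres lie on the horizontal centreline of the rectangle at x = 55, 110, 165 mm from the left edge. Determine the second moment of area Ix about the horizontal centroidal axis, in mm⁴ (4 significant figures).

Ix ≈ 2.257 × 10⁶ mm⁴

Break the section into simple shapes (no overlaps), measuring from the bottom-left corner of the bounding box.
Plate: 220 × 50, A = 11 000 mm², y = 25 mm, Ī = 2 291 667 mm⁴.
Hole 1 (subtracted): ⌀22, A = 380.133 mm², y = 25 mm, Ī = 11 499 mm⁴.
Hole 2 (subtracted): ⌀22, A = 380.133 mm², y = 25 mm, Ī = 11 499 mm⁴.
Hole 3 (subtracted): ⌀22, A = 380.133 mm², y = 25 mm, Ī = 11 499 mm⁴.
By symmetry the centroid is at mid-height, ȳ = 25 mm.
All pieces are centred on the horizontal centroidal axis, so I = ΣĪ (holes subtracted) = 2 257 170 mm⁴.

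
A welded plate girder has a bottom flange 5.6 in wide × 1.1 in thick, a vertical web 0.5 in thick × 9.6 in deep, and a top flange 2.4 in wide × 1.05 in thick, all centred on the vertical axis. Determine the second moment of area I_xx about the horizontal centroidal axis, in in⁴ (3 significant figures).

I_xx ≈ 257 in⁴

Decompose the section into non-overlapping parts with the origin at the bottom-left of its bounding rectangle.
Bottom plate: 5.6 × 1.1, A = 6.16 in², y = 0.55 in, Ī = 0.62113 in⁴.
Web plate: 0.5 × 9.6, A = 4.8 in², y = 5.9 in, Ī = 36.864 in⁴.
Top plate: 2.4 × 1.05, A = 2.52 in², y = 11.225 in, Ī = 0.23153 in⁴.
Centroid: ȳ = ΣA·y / ΣA = 4.4507 in.
Transfer each piece to the horizontal centroidal axis using Ī + A·d² with d = y − 4.4507:
  bottom plate: d = -3.9007 in → contributes +94.347 in⁴
  web plate: d = 1.4493 in → contributes +46.947 in⁴
  top plate: d = 6.7743 in → contributes +115.88 in⁴
Total I = 257.17 in⁴.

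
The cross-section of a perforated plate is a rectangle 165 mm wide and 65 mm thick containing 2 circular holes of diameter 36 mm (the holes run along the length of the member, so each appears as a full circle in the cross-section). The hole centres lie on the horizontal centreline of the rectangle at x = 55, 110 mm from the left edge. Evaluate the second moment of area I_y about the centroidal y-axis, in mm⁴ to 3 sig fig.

Treat the section as a set of non-overlapping primitives; coordinates are from the bounding-box lower-left.
Plate: 165 × 65, A = 10 725 mm², x = 82.5 mm, Ī = 24 332 344 mm⁴.
Hole 1 (subtracted): ⌀36, A = 1017.9 mm², x = 55 mm, Ī = 82 448 mm⁴.
Hole 2 (subtracted): ⌀36, A = 1017.9 mm², x = 110 mm, Ī = 82 448 mm⁴.
By symmetry the centroid is at mid-width, x̄ = 82.5 mm.
Transfer each piece to the centroidal y-axis using Ī + A·d² with d = x − 82.5:
  plate: d = 0 mm → contributes +24 332 344 mm⁴
  hole 1: d = -27.5 mm → contributes −852 217 mm⁴
  hole 2: d = 27.5 mm → contributes −852 217 mm⁴
Total I = 22 627 910 mm⁴.

I_y ≈ 2.26 × 10⁷ mm⁴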